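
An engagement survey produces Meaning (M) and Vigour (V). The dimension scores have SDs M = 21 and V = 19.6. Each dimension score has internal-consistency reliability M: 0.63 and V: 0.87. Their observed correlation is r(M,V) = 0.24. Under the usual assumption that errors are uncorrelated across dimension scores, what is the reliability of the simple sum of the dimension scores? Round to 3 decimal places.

Var(M+V) = 21² + 19.6² + 2·[21·19.6·0.24] = 825.16 + 197.568 = 1022.73.
With uncorrelated errors the cross-covariances are all true-score covariance, so they carry over unchanged; only the diagonal terms shrink to ρᵢσᵢ².
True-score variance = [21²·0.63 + 19.6²·0.87] + 197.568 = 612.049 + 197.568 = 809.617.
Reliability = 809.617 / 1022.73 = 0.792.

0.792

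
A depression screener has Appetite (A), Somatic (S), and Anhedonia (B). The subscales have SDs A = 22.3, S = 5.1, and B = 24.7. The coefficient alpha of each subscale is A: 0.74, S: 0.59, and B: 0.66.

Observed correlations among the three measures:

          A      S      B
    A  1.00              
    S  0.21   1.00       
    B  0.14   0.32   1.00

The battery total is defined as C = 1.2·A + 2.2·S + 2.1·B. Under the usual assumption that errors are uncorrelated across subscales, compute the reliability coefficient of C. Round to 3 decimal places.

0.739

Var(C) = 1.2²·22.3² + 2.2²·5.1² + 2.1²·24.7² + 2·[2.64·22.3·5.1·0.21 + 2.52·22.3·24.7·0.14 + 4.62·5.1·24.7·0.32] = 3532.48 + 887.223 = 4419.71.
Under uncorrelated errors the observed covariances equal the true-score covariances, so only the own-variance terms attenuate.
True-score variance = [1.2²·22.3²·0.74 + 2.2²·5.1²·0.59 + 2.1²·24.7²·0.66] + 887.223 = 2379.91 + 887.223 = 3267.14.
Reliability = 3267.14 / 4419.71 = 0.739.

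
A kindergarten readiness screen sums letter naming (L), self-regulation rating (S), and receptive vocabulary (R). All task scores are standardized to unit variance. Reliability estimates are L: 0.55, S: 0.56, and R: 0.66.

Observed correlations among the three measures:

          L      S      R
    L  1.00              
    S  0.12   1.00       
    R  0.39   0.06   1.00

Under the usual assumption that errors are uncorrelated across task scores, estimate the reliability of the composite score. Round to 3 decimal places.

0.703

Var(L+S+R) = 3 + 2·[0.12 + 0.39 + 0.06] = 3 + 1.14 = 4.14.
Under uncorrelated errors the observed covariances equal the true-score covariances, so only the own-variance terms attenuate.
True-score variance = [0.55 + 0.56 + 0.66] + 1.14 = 1.77 + 1.14 = 2.91.
Reliability = 2.91 / 4.14 = 0.703.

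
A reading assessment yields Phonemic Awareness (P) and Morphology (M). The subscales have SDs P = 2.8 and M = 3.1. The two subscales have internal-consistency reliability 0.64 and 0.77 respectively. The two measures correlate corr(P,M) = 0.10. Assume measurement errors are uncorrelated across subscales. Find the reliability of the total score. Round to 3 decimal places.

0.738

Var(P+M) = 2.8² + 3.1² + 2·[2.8·3.1·0.10] = 17.45 + 1.736 = 19.186.
Because errors are independent across components, Cov(Tᵢ,Tⱼ) = Cov(Xᵢ,Xⱼ); the off-diagonal part of the true-score variance is the same as above.
True-score variance = [2.8²·0.64 + 3.1²·0.77] + 1.736 = 12.4173 + 1.736 = 14.1533.
Reliability = 14.1533 / 19.186 = 0.738.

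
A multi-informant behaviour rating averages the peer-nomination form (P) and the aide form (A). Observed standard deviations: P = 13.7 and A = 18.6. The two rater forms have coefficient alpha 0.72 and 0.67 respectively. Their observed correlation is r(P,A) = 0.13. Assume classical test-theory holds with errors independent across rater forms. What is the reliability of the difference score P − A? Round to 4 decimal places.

Var(P−A) = 13.7² + 18.6² − 2·13.7·18.6·0.13 = 533.65 − 66.2532 = 467.397.
Under uncorrelated errors the observed covariances equal the true-score covariances, so only the own-variance terms attenuate.
True-score variance = [13.7²·0.72 + 18.6²·0.67] − 66.2532 = 366.93 − 66.2532 = 300.677.
Reliability = 300.677 / 467.397 = 0.6433.

0.6433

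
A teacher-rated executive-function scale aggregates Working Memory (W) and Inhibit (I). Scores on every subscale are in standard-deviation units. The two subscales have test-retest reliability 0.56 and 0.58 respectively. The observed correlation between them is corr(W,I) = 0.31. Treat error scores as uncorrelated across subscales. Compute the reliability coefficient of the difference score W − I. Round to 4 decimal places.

Var(W−I) = 1 + 1 − 2·0.31 = 2 − 0.62 = 1.38.
With uncorrelated errors the cross-covariances are all true-score covariance, so they carry over unchanged; only the diagonal terms shrink to ρᵢσᵢ².
True-score variance = [0.56 + 0.58] − 0.62 = 1.14 − 0.62 = 0.52.
Reliability = 0.52 / 1.38 = 0.3768.

0.3768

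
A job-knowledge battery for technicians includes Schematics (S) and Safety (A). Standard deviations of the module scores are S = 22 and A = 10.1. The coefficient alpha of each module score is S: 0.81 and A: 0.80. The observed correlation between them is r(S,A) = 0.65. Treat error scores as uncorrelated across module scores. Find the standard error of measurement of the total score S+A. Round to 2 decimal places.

10.60

Var(total) = 586.01 + 288.86 = 874.87.
True-score variance = 473.648 + 288.86 = 762.508, so reliability = 0.8716.
Error variance = 874.87 − 762.508 = 112.362; SEM = √112.362 = 10.60.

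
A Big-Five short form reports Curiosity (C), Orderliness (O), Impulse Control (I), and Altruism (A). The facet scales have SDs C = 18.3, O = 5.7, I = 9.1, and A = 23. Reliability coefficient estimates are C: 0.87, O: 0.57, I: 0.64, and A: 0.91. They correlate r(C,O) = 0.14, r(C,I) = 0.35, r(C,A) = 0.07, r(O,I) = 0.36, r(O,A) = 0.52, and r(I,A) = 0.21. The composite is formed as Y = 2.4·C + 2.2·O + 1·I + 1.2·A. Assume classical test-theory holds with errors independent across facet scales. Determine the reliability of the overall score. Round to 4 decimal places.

Var(Y) = 2.4²·18.3² + 2.2²·5.7² + 9.1² + 1.2²·23² + 2·[5.28·18.3·5.7·0.14 + 2.4·18.3·9.1·0.35 + 2.88·18.3·23·0.07 + 2.2·5.7·9.1·0.36 + 2.64·5.7·23·0.52 + 1.2·9.1·23·0.21] = 2930.79 + 1151.29 = 4082.07.
Under uncorrelated errors the observed covariances equal the true-score covariances, so only the own-variance terms attenuate.
True-score variance = [2.4²·18.3²·0.87 + 2.2²·5.7²·0.57 + 9.1²·0.64 + 1.2²·23²·0.91] + 1151.29 = 2514.03 + 1151.29 = 3665.32.
Reliability = 3665.32 / 4082.07 = 0.8979.

0.8979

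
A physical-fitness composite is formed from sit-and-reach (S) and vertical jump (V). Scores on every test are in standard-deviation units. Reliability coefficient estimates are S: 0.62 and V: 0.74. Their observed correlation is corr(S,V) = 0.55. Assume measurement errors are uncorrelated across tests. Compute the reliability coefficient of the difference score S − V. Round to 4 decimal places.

Var(S−V) = 1 + 1 − 2·0.55 = 2 − 1.1 = 0.9.
With uncorrelated errors the cross-covariances are all true-score covariance, so they carry over unchanged; only the diagonal terms shrink to ρᵢσᵢ².
True-score variance = [0.62 + 0.74] − 1.1 = 1.36 − 1.1 = 0.26.
Reliability = 0.26 / 0.9 = 0.2889.

0.2889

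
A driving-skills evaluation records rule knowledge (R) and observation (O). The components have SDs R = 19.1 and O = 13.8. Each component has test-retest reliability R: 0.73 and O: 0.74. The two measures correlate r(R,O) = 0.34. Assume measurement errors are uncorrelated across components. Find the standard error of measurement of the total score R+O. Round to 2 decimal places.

Var(total) = 555.25 + 179.234 = 734.484.
True-score variance = 407.237 + 179.234 = 586.471, so reliability = 0.7985.
Error variance = 734.484 − 586.471 = 148.013; SEM = √148.013 = 12.17.

12.17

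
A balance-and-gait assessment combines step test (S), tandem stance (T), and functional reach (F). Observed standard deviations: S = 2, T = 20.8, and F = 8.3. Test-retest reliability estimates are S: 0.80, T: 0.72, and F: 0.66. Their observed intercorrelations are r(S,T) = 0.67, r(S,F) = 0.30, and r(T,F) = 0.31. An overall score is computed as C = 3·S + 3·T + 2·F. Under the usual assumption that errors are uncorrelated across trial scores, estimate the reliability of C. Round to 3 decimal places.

0.780

Var(C) = 3²·2² + 3²·20.8² + 2²·8.3² + 2·[9·2·20.8·0.67 + 6·2·8.3·0.30 + 6·20.8·8.3·0.31] = 4205.32 + 1203.68 = 5409.
Under uncorrelated errors the observed covariances equal the true-score covariances, so only the own-variance terms attenuate.
True-score variance = [3²·2²·0.80 + 3²·20.8²·0.72 + 2²·8.3²·0.66] + 1203.68 = 3014.18 + 1203.68 = 4217.85.
Reliability = 4217.85 / 5409 = 0.780.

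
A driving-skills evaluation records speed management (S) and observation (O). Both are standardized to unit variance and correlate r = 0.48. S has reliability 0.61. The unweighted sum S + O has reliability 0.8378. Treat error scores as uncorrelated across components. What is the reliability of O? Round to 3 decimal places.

Var(S+O) = 2 + 2·0.48 = 2.960.
True-score variance = ρ_S + ρ_O + 2·0.48, so 0.8378 = (0.61 + ρ_O + 0.96) / 2.960.
ρ_O = 0.8378·2.960 − 0.61 − 0.96 = 0.910.

0.910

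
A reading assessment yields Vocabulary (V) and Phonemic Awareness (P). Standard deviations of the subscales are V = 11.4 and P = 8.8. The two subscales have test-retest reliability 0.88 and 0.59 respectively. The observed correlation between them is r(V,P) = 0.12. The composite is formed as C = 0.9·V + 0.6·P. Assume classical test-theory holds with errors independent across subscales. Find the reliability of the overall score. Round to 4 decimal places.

0.8354

Var(C) = 0.9²·11.4² + 0.6²·8.8² + 2·[0.54·11.4·8.8·0.12] = 133.146 + 13.0015 = 146.147.
Under uncorrelated errors the observed covariances equal the true-score covariances, so only the own-variance terms attenuate.
True-score variance = [0.9²·11.4²·0.88 + 0.6²·8.8²·0.59] + 13.0015 = 109.084 + 13.0015 = 122.085.
Reliability = 122.085 / 146.147 = 0.8354.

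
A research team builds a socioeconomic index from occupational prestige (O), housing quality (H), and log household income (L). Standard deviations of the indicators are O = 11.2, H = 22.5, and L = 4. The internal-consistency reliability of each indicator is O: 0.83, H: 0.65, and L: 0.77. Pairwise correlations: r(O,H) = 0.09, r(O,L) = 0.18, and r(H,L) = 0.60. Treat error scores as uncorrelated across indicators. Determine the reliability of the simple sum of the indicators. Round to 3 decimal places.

0.753

Var(O+H+L) = 11.2² + 22.5² + 4² + 2·[11.2·22.5·0.09 + 11.2·4·0.18 + 22.5·4·0.60] = 647.69 + 169.488 = 817.178.
Under uncorrelated errors the observed covariances equal the true-score covariances, so only the own-variance terms attenuate.
True-score variance = [11.2²·0.83 + 22.5²·0.65 + 4²·0.77] + 169.488 = 445.498 + 169.488 = 614.986.
Reliability = 614.986 / 817.178 = 0.753.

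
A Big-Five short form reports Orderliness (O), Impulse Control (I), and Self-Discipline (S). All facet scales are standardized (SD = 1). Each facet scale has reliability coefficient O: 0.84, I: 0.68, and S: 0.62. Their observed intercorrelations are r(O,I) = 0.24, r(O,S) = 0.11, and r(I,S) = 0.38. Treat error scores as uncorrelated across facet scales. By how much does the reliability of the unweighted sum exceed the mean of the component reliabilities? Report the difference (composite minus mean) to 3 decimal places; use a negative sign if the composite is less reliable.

Var(sum) = 3 + 1.46 = 4.46; true-score variance = 2.14 + 1.46 = 3.6; composite reliability = 0.8072.
Mean component reliability = 0.7133.
Difference = 0.8072 − 0.7133 = 0.094.

0.094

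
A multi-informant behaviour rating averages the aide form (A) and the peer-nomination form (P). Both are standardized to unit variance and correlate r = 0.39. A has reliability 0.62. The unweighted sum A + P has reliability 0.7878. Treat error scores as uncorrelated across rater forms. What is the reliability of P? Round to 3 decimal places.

Var(A+P) = 2 + 2·0.39 = 2.780.
True-score variance = ρ_A + ρ_P + 2·0.39, so 0.7878 = (0.62 + ρ_P + 0.78) / 2.780.
ρ_P = 0.7878·2.780 − 0.62 − 0.78 = 0.790.

0.790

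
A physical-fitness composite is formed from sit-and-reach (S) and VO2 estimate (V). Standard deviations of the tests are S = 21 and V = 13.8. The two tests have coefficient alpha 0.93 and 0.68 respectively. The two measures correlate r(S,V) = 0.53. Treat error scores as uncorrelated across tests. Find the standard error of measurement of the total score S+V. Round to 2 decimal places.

9.58

Var(total) = 631.44 + 307.188 = 938.628.
True-score variance = 539.629 + 307.188 = 846.817, so reliability = 0.9022.
Error variance = 938.628 − 846.817 = 91.8108; SEM = √91.8108 = 9.58.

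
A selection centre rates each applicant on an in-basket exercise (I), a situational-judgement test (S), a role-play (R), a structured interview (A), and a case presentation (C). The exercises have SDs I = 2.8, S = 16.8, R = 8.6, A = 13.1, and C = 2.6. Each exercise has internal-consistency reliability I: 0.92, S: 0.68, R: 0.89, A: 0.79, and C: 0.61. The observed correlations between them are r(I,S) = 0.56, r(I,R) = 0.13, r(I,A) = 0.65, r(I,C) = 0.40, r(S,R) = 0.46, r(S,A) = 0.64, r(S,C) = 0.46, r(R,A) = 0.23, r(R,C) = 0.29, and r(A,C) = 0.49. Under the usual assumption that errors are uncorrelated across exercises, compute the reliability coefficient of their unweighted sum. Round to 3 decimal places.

Var(I+S+R+A+C) = 2.8² + 16.8² + 8.6² + 13.1² + 2.6² + 2·[2.8·16.8·0.56 + 2.8·8.6·0.13 + 2.8·13.1·0.65 + 2.8·2.6·0.40 + 16.8·8.6·0.46 + 16.8·13.1·0.64 + 16.8·2.6·0.46 + 8.6·13.1·0.23 + 8.6·2.6·0.29 + 13.1·2.6·0.49] = 542.41 + 665.434 = 1207.84.
Under uncorrelated errors the observed covariances equal the true-score covariances, so only the own-variance terms attenuate.
True-score variance = [2.8²·0.92 + 16.8²·0.68 + 8.6²·0.89 + 13.1²·0.79 + 2.6²·0.61] + 665.434 = 404.656 + 665.434 = 1070.09.
Reliability = 1070.09 / 1207.84 = 0.886.

0.886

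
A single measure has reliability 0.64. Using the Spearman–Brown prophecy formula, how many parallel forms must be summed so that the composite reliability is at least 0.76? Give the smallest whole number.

k ≥ ρ*(1−ρ₁)/(ρ₁(1−ρ*)) = 0.76·0.36 / (0.64·0.24) = 1.781.
Smallest integer k = 2.

2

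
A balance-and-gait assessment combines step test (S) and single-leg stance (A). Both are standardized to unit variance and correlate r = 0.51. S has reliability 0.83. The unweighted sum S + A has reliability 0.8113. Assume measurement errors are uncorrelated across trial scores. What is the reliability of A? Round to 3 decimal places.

Var(S+A) = 2 + 2·0.51 = 3.020.
True-score variance = ρ_S + ρ_A + 2·0.51, so 0.8113 = (0.83 + ρ_A + 1.02) / 3.020.
ρ_A = 0.8113·3.020 − 0.83 − 1.02 = 0.600.

0.600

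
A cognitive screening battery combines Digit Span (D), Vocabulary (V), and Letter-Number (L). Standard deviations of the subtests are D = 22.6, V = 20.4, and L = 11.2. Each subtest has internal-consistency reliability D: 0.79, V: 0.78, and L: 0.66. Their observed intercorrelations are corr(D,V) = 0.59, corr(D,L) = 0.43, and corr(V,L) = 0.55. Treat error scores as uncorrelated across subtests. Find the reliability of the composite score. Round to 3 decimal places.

Var(D+V+L) = 22.6² + 20.4² + 11.2² + 2·[22.6·20.4·0.59 + 22.6·11.2·0.43 + 20.4·11.2·0.55] = 1052.36 + 1013.04 = 2065.4.
Because errors are independent across components, Cov(Tᵢ,Tⱼ) = Cov(Xᵢ,Xⱼ); the off-diagonal part of the true-score variance is the same as above.
True-score variance = [22.6²·0.79 + 20.4²·0.78 + 11.2²·0.66] + 1013.04 = 810.896 + 1013.04 = 1823.93.
Reliability = 1823.93 / 2065.4 = 0.883.

0.883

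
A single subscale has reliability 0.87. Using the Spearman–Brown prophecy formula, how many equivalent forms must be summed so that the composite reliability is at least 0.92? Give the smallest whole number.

k ≥ ρ*(1−ρ₁)/(ρ₁(1−ρ*)) = 0.92·0.13 / (0.87·0.08) = 1.718.
Smallest integer k = 2.

2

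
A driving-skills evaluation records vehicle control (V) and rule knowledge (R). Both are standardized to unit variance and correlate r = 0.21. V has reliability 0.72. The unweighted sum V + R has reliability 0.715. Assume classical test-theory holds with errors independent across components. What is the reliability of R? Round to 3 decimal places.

0.590

Var(V+R) = 2 + 2·0.21 = 2.420.
True-score variance = ρ_V + ρ_R + 2·0.21, so 0.715 = (0.72 + ρ_R + 0.42) / 2.420.
ρ_R = 0.715·2.420 − 0.72 − 0.42 = 0.590.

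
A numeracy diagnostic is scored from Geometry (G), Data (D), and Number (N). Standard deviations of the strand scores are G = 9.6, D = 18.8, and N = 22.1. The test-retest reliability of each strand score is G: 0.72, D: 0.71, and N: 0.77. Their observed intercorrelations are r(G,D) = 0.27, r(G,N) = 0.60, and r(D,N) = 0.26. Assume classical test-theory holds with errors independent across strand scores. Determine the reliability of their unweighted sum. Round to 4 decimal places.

Var(G+D+N) = 9.6² + 18.8² + 22.1² + 2·[9.6·18.8·0.27 + 9.6·22.1·0.60 + 18.8·22.1·0.26] = 934.01 + 568.101 = 1502.11.
With uncorrelated errors the cross-covariances are all true-score covariance, so they carry over unchanged; only the diagonal terms shrink to ρᵢσᵢ².
True-score variance = [9.6²·0.72 + 18.8²·0.71 + 22.1²·0.77] + 568.101 = 693.373 + 568.101 = 1261.47.
Reliability = 1261.47 / 1502.11 = 0.8398.

0.8398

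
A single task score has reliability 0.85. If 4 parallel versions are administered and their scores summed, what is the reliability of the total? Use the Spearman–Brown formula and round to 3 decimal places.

0.958

ρ_k = kρ / (1 + (k−1)ρ) = 4·0.85 / (1 + 3·0.85) = 3.400 / 3.550 = 0.958.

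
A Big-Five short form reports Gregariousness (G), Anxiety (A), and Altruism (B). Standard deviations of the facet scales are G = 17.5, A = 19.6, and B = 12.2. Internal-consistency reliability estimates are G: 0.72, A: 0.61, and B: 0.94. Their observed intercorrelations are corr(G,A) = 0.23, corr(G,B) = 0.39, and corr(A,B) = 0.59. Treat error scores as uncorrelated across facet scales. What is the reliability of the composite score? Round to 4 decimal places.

0.8309

Var(G+A+B) = 17.5² + 19.6² + 12.2² + 2·[17.5·19.6·0.23 + 17.5·12.2·0.39 + 19.6·12.2·0.59] = 839.25 + 606.472 = 1445.72.
Under uncorrelated errors the observed covariances equal the true-score covariances, so only the own-variance terms attenuate.
True-score variance = [17.5²·0.72 + 19.6²·0.61 + 12.2²·0.94] + 606.472 = 594.747 + 606.472 = 1201.22.
Reliability = 1201.22 / 1445.72 = 0.8309.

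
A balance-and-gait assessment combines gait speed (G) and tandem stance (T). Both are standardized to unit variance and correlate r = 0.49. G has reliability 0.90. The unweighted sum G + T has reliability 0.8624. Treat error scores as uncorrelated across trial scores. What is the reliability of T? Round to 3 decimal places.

Var(G+T) = 2 + 2·0.49 = 2.980.
True-score variance = ρ_G + ρ_T + 2·0.49, so 0.8624 = (0.90 + ρ_T + 0.98) / 2.980.
ρ_T = 0.8624·2.980 − 0.90 − 0.98 = 0.690.

0.690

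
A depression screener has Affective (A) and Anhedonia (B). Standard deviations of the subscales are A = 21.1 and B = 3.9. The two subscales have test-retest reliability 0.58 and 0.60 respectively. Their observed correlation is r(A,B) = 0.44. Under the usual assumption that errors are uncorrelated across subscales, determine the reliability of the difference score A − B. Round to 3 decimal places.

Var(A−B) = 21.1² + 3.9² − 2·21.1·3.9·0.44 = 460.42 − 72.4152 = 388.005.
Because errors are independent across components, Cov(Tᵢ,Tⱼ) = Cov(Xᵢ,Xⱼ); the off-diagonal part of the true-score variance is the same as above.
True-score variance = [21.1²·0.58 + 3.9²·0.60] − 72.4152 = 267.348 − 72.4152 = 194.933.
Reliability = 194.933 / 388.005 = 0.502.

0.502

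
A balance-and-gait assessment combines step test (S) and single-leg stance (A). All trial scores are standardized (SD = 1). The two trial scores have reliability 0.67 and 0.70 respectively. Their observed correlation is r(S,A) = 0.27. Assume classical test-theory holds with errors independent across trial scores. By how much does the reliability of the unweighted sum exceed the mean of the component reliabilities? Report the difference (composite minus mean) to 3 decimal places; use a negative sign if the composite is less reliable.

Var(sum) = 2 + 0.54 = 2.54; true-score variance = 1.37 + 0.54 = 1.91; composite reliability = 0.7520.
Mean component reliability = 0.6850.
Difference = 0.7520 − 0.6850 = 0.067.

0.067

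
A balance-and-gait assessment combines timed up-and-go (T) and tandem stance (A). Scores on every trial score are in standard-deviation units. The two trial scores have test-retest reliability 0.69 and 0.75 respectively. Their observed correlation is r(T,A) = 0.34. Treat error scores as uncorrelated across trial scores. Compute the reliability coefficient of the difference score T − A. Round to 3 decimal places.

Var(T−A) = 1 + 1 − 2·0.34 = 2 − 0.68 = 1.32.
Under uncorrelated errors the observed covariances equal the true-score covariances, so only the own-variance terms attenuate.
True-score variance = [0.69 + 0.75] − 0.68 = 1.44 − 0.68 = 0.76.
Reliability = 0.76 / 1.32 = 0.576.

0.576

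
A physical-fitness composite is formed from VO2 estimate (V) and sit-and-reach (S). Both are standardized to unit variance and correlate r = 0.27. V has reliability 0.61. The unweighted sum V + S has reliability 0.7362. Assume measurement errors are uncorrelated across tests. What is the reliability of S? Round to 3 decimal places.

0.720

Var(V+S) = 2 + 2·0.27 = 2.540.
True-score variance = ρ_V + ρ_S + 2·0.27, so 0.7362 = (0.61 + ρ_S + 0.54) / 2.540.
ρ_S = 0.7362·2.540 − 0.61 − 0.54 = 0.720.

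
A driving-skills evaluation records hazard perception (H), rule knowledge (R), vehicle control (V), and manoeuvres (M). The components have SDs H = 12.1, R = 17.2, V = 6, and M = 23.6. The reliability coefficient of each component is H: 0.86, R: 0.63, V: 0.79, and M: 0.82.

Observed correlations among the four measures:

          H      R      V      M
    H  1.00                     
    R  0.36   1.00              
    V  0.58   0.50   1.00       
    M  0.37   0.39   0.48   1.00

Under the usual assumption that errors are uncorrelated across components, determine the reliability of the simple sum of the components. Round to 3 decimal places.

Var(H+R+V+M) = 12.1² + 17.2² + 6² + 23.6² + 2·[12.1·17.2·0.36 + 12.1·6·0.58 + 12.1·23.6·0.37 + 17.2·6·0.50 + 17.2·23.6·0.39 + 6·23.6·0.48] = 1035.21 + 1001.13 = 2036.34.
Under uncorrelated errors the observed covariances equal the true-score covariances, so only the own-variance terms attenuate.
True-score variance = [12.1²·0.86 + 17.2²·0.63 + 6²·0.79 + 23.6²·0.82] + 1001.13 = 797.439 + 1001.13 = 1798.57.
Reliability = 1798.57 / 2036.34 = 0.883.

0.883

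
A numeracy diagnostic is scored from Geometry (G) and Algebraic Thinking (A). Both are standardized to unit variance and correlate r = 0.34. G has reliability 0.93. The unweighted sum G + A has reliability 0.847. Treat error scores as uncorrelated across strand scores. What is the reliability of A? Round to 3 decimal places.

Var(G+A) = 2 + 2·0.34 = 2.680.
True-score variance = ρ_G + ρ_A + 2·0.34, so 0.847 = (0.93 + ρ_A + 0.68) / 2.680.
ρ_A = 0.847·2.680 − 0.93 − 0.68 = 0.660.

0.660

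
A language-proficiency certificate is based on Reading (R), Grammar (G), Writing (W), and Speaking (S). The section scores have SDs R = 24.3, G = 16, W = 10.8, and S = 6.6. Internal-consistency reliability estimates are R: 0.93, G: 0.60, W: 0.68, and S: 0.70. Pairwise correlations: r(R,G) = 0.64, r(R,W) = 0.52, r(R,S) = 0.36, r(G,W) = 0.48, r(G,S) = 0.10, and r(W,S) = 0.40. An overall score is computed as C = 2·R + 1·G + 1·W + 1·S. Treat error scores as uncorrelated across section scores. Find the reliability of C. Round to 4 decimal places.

0.9336

Var(C) = 2²·24.3² + 16² + 10.8² + 6.6² + 2·[2·24.3·16·0.64 + 2·24.3·10.8·0.52 + 2·24.3·6.6·0.36 + 16·10.8·0.48 + 16·6.6·0.10 + 10.8·6.6·0.40] = 2778.16 + 2016.18 = 4794.34.
Because errors are independent across components, Cov(Tᵢ,Tⱼ) = Cov(Xᵢ,Xⱼ); the off-diagonal part of the true-score variance is the same as above.
True-score variance = [2²·24.3²·0.93 + 16²·0.60 + 10.8²·0.68 + 6.6²·0.70] + 2016.18 = 2460.03 + 2016.18 = 4476.21.
Reliability = 4476.21 / 4794.34 = 0.9336.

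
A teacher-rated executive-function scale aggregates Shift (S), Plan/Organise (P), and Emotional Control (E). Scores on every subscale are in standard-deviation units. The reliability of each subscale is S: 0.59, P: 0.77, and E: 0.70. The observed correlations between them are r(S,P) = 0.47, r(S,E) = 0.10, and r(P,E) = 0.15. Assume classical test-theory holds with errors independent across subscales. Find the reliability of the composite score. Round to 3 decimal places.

0.788

Var(S+P+E) = 3 + 2·[0.47 + 0.10 + 0.15] = 3 + 1.44 = 4.44.
With uncorrelated errors the cross-covariances are all true-score covariance, so they carry over unchanged; only the diagonal terms shrink to ρᵢσᵢ².
True-score variance = [0.59 + 0.77 + 0.70] + 1.44 = 2.06 + 1.44 = 3.5.
Reliability = 3.5 / 4.44 = 0.788.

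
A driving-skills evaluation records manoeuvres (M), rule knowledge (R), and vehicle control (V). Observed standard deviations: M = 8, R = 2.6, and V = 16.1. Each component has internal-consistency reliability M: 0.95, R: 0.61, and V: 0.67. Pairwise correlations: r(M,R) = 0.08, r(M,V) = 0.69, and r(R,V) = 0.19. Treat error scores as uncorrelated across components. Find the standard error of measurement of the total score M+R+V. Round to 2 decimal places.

Var(total) = 329.97 + 196.979 = 526.949.
True-score variance = 238.594 + 196.979 = 435.573, so reliability = 0.8266.
Error variance = 526.949 − 435.573 = 91.3757; SEM = √91.3757 = 9.56.

9.56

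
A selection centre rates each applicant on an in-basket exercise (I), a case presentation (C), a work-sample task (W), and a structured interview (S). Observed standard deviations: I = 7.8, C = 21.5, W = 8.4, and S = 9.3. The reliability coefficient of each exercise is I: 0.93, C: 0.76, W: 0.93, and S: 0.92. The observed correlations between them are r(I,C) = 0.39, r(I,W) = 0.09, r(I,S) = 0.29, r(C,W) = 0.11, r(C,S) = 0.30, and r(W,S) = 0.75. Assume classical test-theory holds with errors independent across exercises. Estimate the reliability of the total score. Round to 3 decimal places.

0.889

Var(I+C+W+S) = 7.8² + 21.5² + 8.4² + 9.3² + 2·[7.8·21.5·0.39 + 7.8·8.4·0.09 + 7.8·9.3·0.29 + 21.5·8.4·0.11 + 21.5·9.3·0.30 + 8.4·9.3·0.75] = 680.14 + 461.555 = 1141.69.
With uncorrelated errors the cross-covariances are all true-score covariance, so they carry over unchanged; only the diagonal terms shrink to ρᵢσᵢ².
True-score variance = [7.8²·0.93 + 21.5²·0.76 + 8.4²·0.93 + 9.3²·0.92] + 461.555 = 553.083 + 461.555 = 1014.64.
Reliability = 1014.64 / 1141.69 = 0.889.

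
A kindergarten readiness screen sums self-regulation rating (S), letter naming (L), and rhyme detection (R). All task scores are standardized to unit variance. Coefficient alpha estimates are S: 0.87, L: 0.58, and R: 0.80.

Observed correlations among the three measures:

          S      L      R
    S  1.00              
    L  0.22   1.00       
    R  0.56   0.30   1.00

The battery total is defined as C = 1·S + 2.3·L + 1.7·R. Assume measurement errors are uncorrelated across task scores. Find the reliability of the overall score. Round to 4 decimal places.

0.7971

Var(C) = 1 + 2.3² + 1.7² + 2·[2.3·0.22 + 1.7·0.56 + 3.91·0.30] = 9.18 + 5.262 = 14.442.
Under uncorrelated errors the observed covariances equal the true-score covariances, so only the own-variance terms attenuate.
True-score variance = [0.87 + 2.3²·0.58 + 1.7²·0.80] + 5.262 = 6.2502 + 5.262 = 11.5122.
Reliability = 11.5122 / 14.442 = 0.7971.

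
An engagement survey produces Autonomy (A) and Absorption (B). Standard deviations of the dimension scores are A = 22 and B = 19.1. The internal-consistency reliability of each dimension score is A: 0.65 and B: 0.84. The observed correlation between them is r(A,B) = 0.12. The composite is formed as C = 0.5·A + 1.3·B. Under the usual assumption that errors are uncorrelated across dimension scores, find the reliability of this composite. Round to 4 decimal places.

0.8244

Var(C) = 0.5²·22² + 1.3²·19.1² + 2·[0.65·22·19.1·0.12] = 737.529 + 65.5512 = 803.08.
With uncorrelated errors the cross-covariances are all true-score covariance, so they carry over unchanged; only the diagonal terms shrink to ρᵢσᵢ².
True-score variance = [0.5²·22²·0.65 + 1.3²·19.1²·0.84] + 65.5512 = 596.534 + 65.5512 = 662.085.
Reliability = 662.085 / 803.08 = 0.8244.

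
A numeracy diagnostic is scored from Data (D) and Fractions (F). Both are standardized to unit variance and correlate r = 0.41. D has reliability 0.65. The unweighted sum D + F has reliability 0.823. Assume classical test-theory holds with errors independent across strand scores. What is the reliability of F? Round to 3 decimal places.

0.851

Var(D+F) = 2 + 2·0.41 = 2.820.
True-score variance = ρ_D + ρ_F + 2·0.41, so 0.823 = (0.65 + ρ_F + 0.82) / 2.820.
ρ_F = 0.823·2.820 − 0.65 − 0.82 = 0.851.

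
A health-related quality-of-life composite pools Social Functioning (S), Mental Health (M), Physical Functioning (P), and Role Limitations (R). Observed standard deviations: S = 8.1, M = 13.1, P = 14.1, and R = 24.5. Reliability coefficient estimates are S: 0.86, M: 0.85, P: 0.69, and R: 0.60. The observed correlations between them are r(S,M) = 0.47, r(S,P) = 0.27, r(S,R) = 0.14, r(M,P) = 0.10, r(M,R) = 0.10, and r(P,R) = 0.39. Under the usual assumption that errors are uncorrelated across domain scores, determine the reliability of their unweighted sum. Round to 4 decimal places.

Var(S+M+P+R) = 8.1² + 13.1² + 14.1² + 24.5² + 2·[8.1·13.1·0.47 + 8.1·14.1·0.27 + 8.1·24.5·0.14 + 13.1·14.1·0.10 + 13.1·24.5·0.10 + 14.1·24.5·0.39] = 1036.28 + 587.566 = 1623.85.
Because errors are independent across components, Cov(Tᵢ,Tⱼ) = Cov(Xᵢ,Xⱼ); the off-diagonal part of the true-score variance is the same as above.
True-score variance = [8.1²·0.86 + 13.1²·0.85 + 14.1²·0.69 + 24.5²·0.60] + 587.566 = 699.622 + 587.566 = 1287.19.
Reliability = 1287.19 / 1623.85 = 0.7927.

0.7927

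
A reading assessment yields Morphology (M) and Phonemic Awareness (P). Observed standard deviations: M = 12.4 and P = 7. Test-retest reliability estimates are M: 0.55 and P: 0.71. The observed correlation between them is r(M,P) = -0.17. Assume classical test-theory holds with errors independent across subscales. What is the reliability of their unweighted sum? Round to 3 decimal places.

Var(M+P) = 12.4² + 7² + 2·[12.4·7·(-0.17)] = 202.76 − 29.512 = 173.248.
With uncorrelated errors the cross-covariances are all true-score covariance, so they carry over unchanged; only the diagonal terms shrink to ρᵢσᵢ².
True-score variance = [12.4²·0.55 + 7²·0.71] − 29.512 = 119.358 − 29.512 = 89.846.
Reliability = 89.846 / 173.248 = 0.519.

0.519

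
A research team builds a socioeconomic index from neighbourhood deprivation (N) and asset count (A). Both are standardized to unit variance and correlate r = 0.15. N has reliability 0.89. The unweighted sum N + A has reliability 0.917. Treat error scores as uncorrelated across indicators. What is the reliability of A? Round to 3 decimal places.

Var(N+A) = 2 + 2·0.15 = 2.300.
True-score variance = ρ_N + ρ_A + 2·0.15, so 0.917 = (0.89 + ρ_A + 0.30) / 2.300.
ρ_A = 0.917·2.300 − 0.89 − 0.30 = 0.919.

0.919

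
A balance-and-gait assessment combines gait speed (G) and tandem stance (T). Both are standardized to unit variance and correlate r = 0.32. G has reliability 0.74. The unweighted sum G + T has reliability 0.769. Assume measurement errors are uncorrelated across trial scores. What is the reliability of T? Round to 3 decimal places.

Var(G+T) = 2 + 2·0.32 = 2.640.
True-score variance = ρ_G + ρ_T + 2·0.32, so 0.769 = (0.74 + ρ_T + 0.64) / 2.640.
ρ_T = 0.769·2.640 − 0.74 − 0.64 = 0.650.

0.650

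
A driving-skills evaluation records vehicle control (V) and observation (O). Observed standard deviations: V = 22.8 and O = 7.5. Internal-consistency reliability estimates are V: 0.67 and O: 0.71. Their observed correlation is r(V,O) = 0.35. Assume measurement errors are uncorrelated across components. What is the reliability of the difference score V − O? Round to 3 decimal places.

0.588

Var(V−O) = 22.8² + 7.5² − 2·22.8·7.5·0.35 = 576.09 − 119.7 = 456.39.
Because errors are independent across components, Cov(Tᵢ,Tⱼ) = Cov(Xᵢ,Xⱼ); the off-diagonal part of the true-score variance is the same as above.
True-score variance = [22.8²·0.67 + 7.5²·0.71] − 119.7 = 388.23 − 119.7 = 268.53.
Reliability = 268.53 / 456.39 = 0.588.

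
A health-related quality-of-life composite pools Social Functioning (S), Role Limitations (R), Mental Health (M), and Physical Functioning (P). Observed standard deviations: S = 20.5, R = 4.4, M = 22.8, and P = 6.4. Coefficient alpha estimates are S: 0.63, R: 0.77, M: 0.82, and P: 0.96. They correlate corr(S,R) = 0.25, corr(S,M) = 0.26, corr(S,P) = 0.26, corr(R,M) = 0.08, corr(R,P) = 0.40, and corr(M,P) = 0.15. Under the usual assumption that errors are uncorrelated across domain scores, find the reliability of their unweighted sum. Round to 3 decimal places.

Var(S+R+M+P) = 20.5² + 4.4² + 22.8² + 6.4² + 2·[20.5·4.4·0.25 + 20.5·22.8·0.26 + 20.5·6.4·0.26 + 4.4·22.8·0.08 + 4.4·6.4·0.40 + 22.8·6.4·0.15] = 1000.41 + 438.727 = 1439.14.
Under uncorrelated errors the observed covariances equal the true-score covariances, so only the own-variance terms attenuate.
True-score variance = [20.5²·0.63 + 4.4²·0.77 + 22.8²·0.82 + 6.4²·0.96] + 438.727 = 745.255 + 438.727 = 1183.98.
Reliability = 1183.98 / 1439.14 = 0.823.

0.823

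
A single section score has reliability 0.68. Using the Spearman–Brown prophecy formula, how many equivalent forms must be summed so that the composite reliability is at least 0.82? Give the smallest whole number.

3

k ≥ ρ*(1−ρ₁)/(ρ₁(1−ρ*)) = 0.82·0.32 / (0.68·0.18) = 2.144.
Smallest integer k = 3.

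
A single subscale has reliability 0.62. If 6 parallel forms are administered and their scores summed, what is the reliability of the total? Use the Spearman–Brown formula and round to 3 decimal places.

0.907

ρ_k = kρ / (1 + (k−1)ρ) = 6·0.62 / (1 + 5·0.62) = 3.720 / 4.100 = 0.907.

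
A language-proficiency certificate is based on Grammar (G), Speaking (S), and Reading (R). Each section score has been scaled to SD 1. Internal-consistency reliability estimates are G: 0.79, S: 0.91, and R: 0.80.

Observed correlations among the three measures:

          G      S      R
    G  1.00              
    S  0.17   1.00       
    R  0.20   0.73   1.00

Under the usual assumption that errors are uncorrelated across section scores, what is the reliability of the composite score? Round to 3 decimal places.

0.904

Var(G+S+R) = 3 + 2·[0.17 + 0.20 + 0.73] = 3 + 2.2 = 5.2.
Because errors are independent across components, Cov(Tᵢ,Tⱼ) = Cov(Xᵢ,Xⱼ); the off-diagonal part of the true-score variance is the same as above.
True-score variance = [0.79 + 0.91 + 0.80] + 2.2 = 2.5 + 2.2 = 4.7.
Reliability = 4.7 / 5.2 = 0.904.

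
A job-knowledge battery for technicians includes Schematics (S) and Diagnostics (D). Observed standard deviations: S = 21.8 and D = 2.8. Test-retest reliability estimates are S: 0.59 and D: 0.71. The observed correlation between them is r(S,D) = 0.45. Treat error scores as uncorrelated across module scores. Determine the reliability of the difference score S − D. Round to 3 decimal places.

0.540

Var(S−D) = 21.8² + 2.8² − 2·21.8·2.8·0.45 = 483.08 − 54.936 = 428.144.
With uncorrelated errors the cross-covariances are all true-score covariance, so they carry over unchanged; only the diagonal terms shrink to ρᵢσᵢ².
True-score variance = [21.8²·0.59 + 2.8²·0.71] − 54.936 = 285.958 − 54.936 = 231.022.
Reliability = 231.022 / 428.144 = 0.540.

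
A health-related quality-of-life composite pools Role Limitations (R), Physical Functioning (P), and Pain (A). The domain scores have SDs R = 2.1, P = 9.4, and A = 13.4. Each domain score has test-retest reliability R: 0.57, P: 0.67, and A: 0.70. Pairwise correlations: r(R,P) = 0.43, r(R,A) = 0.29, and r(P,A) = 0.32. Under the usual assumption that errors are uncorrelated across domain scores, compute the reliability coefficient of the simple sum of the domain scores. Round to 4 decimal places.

0.7801

Var(R+P+A) = 2.1² + 9.4² + 13.4² + 2·[2.1·9.4·0.43 + 2.1·13.4·0.29 + 9.4·13.4·0.32] = 272.33 + 113.912 = 386.242.
Because errors are independent across components, Cov(Tᵢ,Tⱼ) = Cov(Xᵢ,Xⱼ); the off-diagonal part of the true-score variance is the same as above.
True-score variance = [2.1²·0.57 + 9.4²·0.67 + 13.4²·0.70] + 113.912 = 187.407 + 113.912 = 301.319.
Reliability = 301.319 / 386.242 = 0.7801.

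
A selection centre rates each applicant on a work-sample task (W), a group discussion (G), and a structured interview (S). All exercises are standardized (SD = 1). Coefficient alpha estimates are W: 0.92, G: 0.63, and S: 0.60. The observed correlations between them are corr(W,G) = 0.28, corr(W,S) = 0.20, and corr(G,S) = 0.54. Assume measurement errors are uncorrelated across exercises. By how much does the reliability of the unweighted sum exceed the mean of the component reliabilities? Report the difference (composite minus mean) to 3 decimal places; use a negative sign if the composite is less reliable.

0.115

Var(sum) = 3 + 2.04 = 5.04; true-score variance = 2.15 + 2.04 = 4.19; composite reliability = 0.8313.
Mean component reliability = 0.7167.
Difference = 0.8313 − 0.7167 = 0.115.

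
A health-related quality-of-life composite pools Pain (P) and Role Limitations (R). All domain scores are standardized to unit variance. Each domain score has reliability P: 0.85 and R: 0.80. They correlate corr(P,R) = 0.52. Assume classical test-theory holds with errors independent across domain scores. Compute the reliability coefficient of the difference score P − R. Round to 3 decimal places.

0.635

Var(P−R) = 1 + 1 − 2·0.52 = 2 − 1.04 = 0.96.
With uncorrelated errors the cross-covariances are all true-score covariance, so they carry over unchanged; only the diagonal terms shrink to ρᵢσᵢ².
True-score variance = [0.85 + 0.80] − 1.04 = 1.65 − 1.04 = 0.61.
Reliability = 0.61 / 0.96 = 0.635.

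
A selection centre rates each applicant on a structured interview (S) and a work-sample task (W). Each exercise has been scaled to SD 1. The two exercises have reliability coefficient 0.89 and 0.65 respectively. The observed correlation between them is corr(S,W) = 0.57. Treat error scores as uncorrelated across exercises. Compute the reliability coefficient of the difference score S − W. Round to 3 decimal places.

0.465

Var(S−W) = 1 + 1 − 2·0.57 = 2 − 1.14 = 0.86.
With uncorrelated errors the cross-covariances are all true-score covariance, so they carry over unchanged; only the diagonal terms shrink to ρᵢσᵢ².
True-score variance = [0.89 + 0.65] − 1.14 = 1.54 − 1.14 = 0.4.
Reliability = 0.4 / 0.86 = 0.465.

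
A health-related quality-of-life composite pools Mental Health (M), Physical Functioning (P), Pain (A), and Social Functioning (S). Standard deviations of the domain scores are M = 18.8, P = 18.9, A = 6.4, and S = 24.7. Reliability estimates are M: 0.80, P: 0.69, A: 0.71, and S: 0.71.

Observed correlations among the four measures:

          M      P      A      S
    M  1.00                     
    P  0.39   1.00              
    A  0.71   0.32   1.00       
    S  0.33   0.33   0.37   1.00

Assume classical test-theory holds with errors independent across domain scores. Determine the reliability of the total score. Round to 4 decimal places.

0.8586

Var(M+P+A+S) = 18.8² + 18.9² + 6.4² + 24.7² + 2·[18.8·18.9·0.39 + 18.8·6.4·0.71 + 18.8·24.7·0.33 + 18.9·6.4·0.32 + 18.9·24.7·0.33 + 6.4·24.7·0.37] = 1361.7 + 1256.98 = 2618.68.
Under uncorrelated errors the observed covariances equal the true-score covariances, so only the own-variance terms attenuate.
True-score variance = [18.8²·0.80 + 18.9²·0.69 + 6.4²·0.71 + 24.7²·0.71] + 1256.98 = 991.472 + 1256.98 = 2248.46.
Reliability = 2248.46 / 2618.68 = 0.8586.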